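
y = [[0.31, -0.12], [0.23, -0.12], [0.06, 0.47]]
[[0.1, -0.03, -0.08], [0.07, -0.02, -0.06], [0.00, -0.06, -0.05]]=y @[[0.31,-0.13,-0.28], [-0.03,-0.12,-0.07]]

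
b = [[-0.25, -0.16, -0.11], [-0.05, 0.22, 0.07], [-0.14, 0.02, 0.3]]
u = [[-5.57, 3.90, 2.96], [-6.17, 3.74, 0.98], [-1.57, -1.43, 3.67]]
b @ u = [[2.55, -1.42, -1.3], [-1.19, 0.53, 0.32], [0.19, -0.90, 0.71]]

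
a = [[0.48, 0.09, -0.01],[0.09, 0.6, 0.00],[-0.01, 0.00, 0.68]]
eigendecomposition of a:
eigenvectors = [[-0.88, 0.46, -0.10], [0.47, 0.88, -0.11], [-0.04, 0.14, 0.99]]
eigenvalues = [0.43, 0.65, 0.68]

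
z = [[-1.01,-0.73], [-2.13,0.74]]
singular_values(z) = [2.39, 0.96]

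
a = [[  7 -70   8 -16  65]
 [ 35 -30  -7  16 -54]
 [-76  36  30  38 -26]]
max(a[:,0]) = 35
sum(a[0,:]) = -6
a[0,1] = -70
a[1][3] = 16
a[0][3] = -16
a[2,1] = 36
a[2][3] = 38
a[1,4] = -54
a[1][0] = 35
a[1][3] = 16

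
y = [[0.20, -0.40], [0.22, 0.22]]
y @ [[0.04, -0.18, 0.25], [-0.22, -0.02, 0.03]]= [[0.1, -0.03, 0.04], [-0.04, -0.04, 0.06]]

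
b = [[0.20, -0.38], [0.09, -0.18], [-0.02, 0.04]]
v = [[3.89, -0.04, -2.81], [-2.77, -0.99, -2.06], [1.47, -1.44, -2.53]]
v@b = [[0.83,-1.58], [-0.6,1.15], [0.22,-0.4]]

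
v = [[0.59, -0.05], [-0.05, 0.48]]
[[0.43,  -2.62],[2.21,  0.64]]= v @ [[1.13,-4.36], [4.72,0.87]]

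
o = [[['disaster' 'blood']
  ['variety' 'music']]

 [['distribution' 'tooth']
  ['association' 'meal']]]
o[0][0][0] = 'disaster'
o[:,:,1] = [['blood', 'music'], ['tooth', 'meal']]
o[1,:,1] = ['tooth', 'meal']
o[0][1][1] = 'music'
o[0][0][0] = 'disaster'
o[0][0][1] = 'blood'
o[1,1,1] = 'meal'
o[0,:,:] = [['disaster', 'blood'], ['variety', 'music']]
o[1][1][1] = 'meal'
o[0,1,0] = 'variety'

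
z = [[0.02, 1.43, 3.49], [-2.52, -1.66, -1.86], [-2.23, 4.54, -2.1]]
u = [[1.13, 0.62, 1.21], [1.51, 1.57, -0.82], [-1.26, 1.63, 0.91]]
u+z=[[1.15, 2.05, 4.7], [-1.01, -0.09, -2.68], [-3.49, 6.17, -1.19]]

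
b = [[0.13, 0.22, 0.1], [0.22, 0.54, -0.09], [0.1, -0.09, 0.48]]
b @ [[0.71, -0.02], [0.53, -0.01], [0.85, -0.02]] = [[0.29, -0.01], [0.37, -0.01], [0.43, -0.01]]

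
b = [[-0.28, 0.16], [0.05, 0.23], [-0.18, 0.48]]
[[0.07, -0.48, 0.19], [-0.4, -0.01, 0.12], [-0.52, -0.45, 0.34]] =b@[[-1.11, 1.49, -0.33], [-1.49, -0.37, 0.59]]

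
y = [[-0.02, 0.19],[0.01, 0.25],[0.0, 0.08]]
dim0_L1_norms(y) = [0.03, 0.52]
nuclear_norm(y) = 0.35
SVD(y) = [[-0.59, 0.80], [-0.77, -0.60], [-0.25, -0.05]] @ diag([0.32406198442086265, 0.021996141780151975]) @ [[0.01, -1.00], [-1.00, -0.01]]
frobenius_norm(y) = 0.32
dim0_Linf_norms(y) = [0.02, 0.25]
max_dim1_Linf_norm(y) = 0.25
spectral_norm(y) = 0.32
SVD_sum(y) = [[-0.00, 0.19], [-0.0, 0.25], [-0.0, 0.08]] + [[-0.02, -0.0], [0.01, 0.0], [0.00, 0.00]]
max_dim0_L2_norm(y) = 0.32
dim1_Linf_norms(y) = [0.19, 0.25, 0.08]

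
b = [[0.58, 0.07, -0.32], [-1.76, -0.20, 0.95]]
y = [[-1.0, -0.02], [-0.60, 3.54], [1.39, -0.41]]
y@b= [[-0.54, -0.07, 0.30], [-6.58, -0.75, 3.56], [1.53, 0.18, -0.83]]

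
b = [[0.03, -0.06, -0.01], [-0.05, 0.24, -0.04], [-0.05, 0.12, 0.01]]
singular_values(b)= [0.29, 0.04, 0.0]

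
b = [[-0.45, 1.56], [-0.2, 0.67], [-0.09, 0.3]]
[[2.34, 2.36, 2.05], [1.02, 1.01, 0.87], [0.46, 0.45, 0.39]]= b@[[-2.67, 0.09, 1.07],[0.73, 1.54, 1.62]]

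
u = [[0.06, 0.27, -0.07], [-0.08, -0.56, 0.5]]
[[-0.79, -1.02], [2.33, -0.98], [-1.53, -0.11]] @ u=[[0.03, 0.36, -0.45], [0.22, 1.18, -0.65], [-0.08, -0.35, 0.05]]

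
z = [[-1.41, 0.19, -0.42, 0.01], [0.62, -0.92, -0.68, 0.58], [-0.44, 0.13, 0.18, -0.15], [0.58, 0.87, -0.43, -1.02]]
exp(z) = [[0.31, 0.06, -0.3, 0.04], [0.38, 0.51, -0.71, 0.28], [-0.28, 0.04, 1.27, -0.10], [0.37, 0.37, -0.6, 0.49]]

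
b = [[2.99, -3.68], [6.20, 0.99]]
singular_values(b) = [6.93, 3.72]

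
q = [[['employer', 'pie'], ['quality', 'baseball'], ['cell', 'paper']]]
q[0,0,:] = ['employer', 'pie']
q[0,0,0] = 'employer'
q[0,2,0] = 'cell'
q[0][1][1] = 'baseball'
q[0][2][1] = 'paper'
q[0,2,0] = 'cell'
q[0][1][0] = 'quality'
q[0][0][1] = 'pie'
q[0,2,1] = 'paper'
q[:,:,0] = [['employer', 'quality', 'cell']]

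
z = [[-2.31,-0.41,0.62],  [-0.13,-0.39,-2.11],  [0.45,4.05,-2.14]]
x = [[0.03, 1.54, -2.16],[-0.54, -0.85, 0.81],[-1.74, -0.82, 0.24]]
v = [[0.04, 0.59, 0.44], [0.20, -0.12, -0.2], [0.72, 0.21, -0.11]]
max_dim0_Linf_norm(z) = 4.05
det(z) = -21.38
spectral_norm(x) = 3.08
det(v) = -0.01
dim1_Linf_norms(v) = [0.59, 0.2, 0.72]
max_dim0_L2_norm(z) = 4.09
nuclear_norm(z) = 9.00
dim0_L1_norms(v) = [0.96, 0.92, 0.75]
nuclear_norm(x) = 4.86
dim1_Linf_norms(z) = [2.31, 2.11, 4.05]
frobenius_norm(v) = 1.10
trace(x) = -0.58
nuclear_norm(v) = 1.58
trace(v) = -0.19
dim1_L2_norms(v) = [0.74, 0.31, 0.76]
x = v @ z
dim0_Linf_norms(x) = [1.74, 1.54, 2.16]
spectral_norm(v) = 0.82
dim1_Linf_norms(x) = [2.16, 0.85, 1.74]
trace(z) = -4.84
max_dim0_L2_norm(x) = 2.32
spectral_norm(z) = 4.76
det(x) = 0.28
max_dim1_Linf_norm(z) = 4.05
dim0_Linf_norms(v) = [0.72, 0.59, 0.44]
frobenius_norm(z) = 5.63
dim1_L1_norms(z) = [3.34, 2.63, 6.64]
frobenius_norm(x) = 3.53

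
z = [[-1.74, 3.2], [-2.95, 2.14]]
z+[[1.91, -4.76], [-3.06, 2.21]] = [[0.17, -1.56], [-6.01, 4.35]]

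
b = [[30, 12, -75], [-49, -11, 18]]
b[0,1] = 12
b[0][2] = -75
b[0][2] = -75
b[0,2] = -75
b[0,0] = 30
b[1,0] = -49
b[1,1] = -11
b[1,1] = -11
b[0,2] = -75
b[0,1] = 12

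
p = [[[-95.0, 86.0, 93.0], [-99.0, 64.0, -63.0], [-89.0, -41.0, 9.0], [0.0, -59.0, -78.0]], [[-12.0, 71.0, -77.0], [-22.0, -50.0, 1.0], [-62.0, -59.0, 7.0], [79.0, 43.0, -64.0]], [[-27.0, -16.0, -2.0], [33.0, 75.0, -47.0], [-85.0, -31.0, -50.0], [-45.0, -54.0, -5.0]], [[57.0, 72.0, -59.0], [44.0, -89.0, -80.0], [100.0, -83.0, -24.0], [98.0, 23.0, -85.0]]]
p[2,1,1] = 75.0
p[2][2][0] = -85.0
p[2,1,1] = 75.0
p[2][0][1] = -16.0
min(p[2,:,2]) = -50.0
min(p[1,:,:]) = -77.0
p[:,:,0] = [[-95.0, -99.0, -89.0, 0.0], [-12.0, -22.0, -62.0, 79.0], [-27.0, 33.0, -85.0, -45.0], [57.0, 44.0, 100.0, 98.0]]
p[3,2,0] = 100.0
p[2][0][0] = -27.0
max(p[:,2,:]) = 100.0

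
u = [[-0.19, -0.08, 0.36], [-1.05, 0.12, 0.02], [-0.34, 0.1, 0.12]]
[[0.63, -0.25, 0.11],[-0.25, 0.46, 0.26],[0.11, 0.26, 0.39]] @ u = [[0.11, -0.07, 0.24], [-0.52, 0.10, -0.05], [-0.43, 0.06, 0.09]]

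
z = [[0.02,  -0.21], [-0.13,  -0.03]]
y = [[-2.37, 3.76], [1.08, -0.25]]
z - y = [[2.39,-3.97], [-1.21,0.22]]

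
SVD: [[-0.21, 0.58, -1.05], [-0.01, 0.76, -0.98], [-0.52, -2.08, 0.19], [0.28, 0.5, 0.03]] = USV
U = [[0.35, -0.66, 0.32], [0.42, -0.52, -0.47], [-0.82, -0.5, -0.29], [0.19, 0.22, -0.77]]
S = [2.52, 1.26, 0.14]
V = [[0.16,  0.92,  -0.37], [0.37,  0.29,  0.88], [-0.92,  0.28,  0.29]]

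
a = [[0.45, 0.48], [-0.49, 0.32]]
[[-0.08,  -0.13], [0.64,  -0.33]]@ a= [[0.03, -0.08], [0.45, 0.2]]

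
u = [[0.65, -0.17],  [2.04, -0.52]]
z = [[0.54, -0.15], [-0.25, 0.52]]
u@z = [[0.39, -0.19],[1.23, -0.58]]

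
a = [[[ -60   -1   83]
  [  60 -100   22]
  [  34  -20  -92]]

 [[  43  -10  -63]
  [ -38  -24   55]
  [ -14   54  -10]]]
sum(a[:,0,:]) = -8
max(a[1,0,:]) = 43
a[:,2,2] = [-92, -10]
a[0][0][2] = 83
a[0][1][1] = -100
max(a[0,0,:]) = 83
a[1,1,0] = -38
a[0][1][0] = 60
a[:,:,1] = [[-1, -100, -20], [-10, -24, 54]]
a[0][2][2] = -92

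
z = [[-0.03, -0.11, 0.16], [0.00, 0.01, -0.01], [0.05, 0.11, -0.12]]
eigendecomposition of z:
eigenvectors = [[0.74, -0.96, 0.7],[-0.04, 0.16, -0.65],[-0.67, -0.21, -0.29]]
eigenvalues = [-0.17, 0.02, 0.01]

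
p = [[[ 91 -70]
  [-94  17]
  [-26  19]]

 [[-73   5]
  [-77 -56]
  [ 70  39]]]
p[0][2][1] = 19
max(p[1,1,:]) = -56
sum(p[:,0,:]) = -47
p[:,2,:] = [[-26, 19], [70, 39]]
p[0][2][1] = 19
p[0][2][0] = -26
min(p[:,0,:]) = -73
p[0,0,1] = -70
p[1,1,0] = -77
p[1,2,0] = 70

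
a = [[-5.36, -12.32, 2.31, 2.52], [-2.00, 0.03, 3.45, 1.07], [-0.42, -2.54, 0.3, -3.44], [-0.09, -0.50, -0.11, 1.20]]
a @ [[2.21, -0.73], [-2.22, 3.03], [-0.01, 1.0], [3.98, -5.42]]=[[25.51, -44.77], [-0.26, -0.80], [-8.98, 11.56], [5.69, -8.06]]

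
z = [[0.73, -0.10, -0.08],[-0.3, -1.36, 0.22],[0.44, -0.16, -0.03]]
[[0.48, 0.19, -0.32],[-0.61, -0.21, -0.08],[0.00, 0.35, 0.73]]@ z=[[0.15, -0.26, 0.01], [-0.42, 0.36, 0.01], [0.22, -0.59, 0.06]]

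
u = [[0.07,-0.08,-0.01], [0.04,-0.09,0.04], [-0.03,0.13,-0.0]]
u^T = [[0.07, 0.04, -0.03], [-0.08, -0.09, 0.13], [-0.01, 0.04, -0.0]]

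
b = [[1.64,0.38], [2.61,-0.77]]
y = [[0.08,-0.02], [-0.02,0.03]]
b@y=[[0.12, -0.02], [0.22, -0.08]]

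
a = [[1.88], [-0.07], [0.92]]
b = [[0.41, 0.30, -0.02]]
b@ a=[[0.73]]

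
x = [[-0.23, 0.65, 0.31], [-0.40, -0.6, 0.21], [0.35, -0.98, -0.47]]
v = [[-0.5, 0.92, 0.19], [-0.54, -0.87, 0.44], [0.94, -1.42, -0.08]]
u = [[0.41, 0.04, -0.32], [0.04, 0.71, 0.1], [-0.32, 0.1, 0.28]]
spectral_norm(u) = 0.74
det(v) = 0.29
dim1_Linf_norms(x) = [0.65, 0.6, 0.98]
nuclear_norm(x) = 2.08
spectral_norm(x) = 1.41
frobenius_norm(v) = 2.30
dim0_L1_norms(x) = [0.98, 2.23, 0.99]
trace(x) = -1.30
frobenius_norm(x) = 1.56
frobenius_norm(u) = 0.99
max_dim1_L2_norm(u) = 0.72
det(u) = 0.00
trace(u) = 1.40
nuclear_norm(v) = 3.21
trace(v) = -1.45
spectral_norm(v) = 2.06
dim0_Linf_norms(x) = [0.4, 0.98, 0.47]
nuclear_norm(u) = 1.40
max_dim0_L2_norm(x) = 1.32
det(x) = 0.00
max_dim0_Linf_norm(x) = 0.98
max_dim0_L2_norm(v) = 1.9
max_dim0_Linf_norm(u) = 0.71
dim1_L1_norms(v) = [1.61, 1.85, 2.44]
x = v @ u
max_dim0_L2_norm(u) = 0.72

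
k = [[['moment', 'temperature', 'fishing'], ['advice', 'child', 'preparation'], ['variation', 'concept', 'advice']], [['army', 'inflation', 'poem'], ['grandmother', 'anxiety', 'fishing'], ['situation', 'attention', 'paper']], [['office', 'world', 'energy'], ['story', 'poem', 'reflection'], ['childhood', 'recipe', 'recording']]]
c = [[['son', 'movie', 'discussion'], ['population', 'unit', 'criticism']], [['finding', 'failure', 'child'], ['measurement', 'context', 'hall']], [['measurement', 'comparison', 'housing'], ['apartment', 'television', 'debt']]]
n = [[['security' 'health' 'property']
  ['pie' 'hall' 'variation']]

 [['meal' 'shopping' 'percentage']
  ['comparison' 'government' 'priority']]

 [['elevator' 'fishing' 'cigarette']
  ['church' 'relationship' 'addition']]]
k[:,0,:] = [['moment', 'temperature', 'fishing'], ['army', 'inflation', 'poem'], ['office', 'world', 'energy']]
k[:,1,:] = [['advice', 'child', 'preparation'], ['grandmother', 'anxiety', 'fishing'], ['story', 'poem', 'reflection']]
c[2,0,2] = 'housing'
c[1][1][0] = 'measurement'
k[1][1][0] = 'grandmother'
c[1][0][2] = 'child'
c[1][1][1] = 'context'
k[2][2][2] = 'recording'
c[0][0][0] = 'son'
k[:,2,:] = [['variation', 'concept', 'advice'], ['situation', 'attention', 'paper'], ['childhood', 'recipe', 'recording']]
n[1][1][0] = 'comparison'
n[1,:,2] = ['percentage', 'priority']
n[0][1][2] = 'variation'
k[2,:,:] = [['office', 'world', 'energy'], ['story', 'poem', 'reflection'], ['childhood', 'recipe', 'recording']]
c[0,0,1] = 'movie'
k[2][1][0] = 'story'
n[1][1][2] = 'priority'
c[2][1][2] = 'debt'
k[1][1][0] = 'grandmother'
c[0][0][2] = 'discussion'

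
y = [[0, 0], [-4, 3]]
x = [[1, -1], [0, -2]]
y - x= [[-1, 1], [-4, 5]]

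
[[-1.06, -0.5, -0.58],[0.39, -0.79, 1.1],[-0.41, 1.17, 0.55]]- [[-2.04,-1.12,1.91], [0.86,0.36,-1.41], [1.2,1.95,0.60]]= [[0.98, 0.62, -2.49], [-0.47, -1.15, 2.51], [-1.61, -0.78, -0.05]]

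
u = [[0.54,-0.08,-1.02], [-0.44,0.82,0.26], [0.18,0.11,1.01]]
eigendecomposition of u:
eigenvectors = [[-0.14+0.60j, (-0.14-0.6j), -0.45+0.00j],  [(-0.73+0j), -0.73-0.00j, (0.88+0j)],  [(0.29-0.01j), (0.29+0.01j), 0.18+0.00j]]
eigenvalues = [(0.64+0.37j), (0.64-0.37j), (1.1+0j)]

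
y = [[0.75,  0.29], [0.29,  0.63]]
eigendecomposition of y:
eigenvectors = [[0.78, -0.63], [0.63, 0.78]]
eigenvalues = [0.99, 0.39]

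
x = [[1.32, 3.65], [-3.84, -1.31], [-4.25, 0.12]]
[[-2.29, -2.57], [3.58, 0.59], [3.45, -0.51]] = x@ [[-0.82,0.1], [-0.33,-0.74]]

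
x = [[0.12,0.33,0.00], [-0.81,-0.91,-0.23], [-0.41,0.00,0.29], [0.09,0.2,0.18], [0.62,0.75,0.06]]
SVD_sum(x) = [[0.21,0.24,0.04], [-0.81,-0.92,-0.15], [-0.15,-0.17,-0.03], [0.15,0.17,0.03], [0.64,0.73,0.11]] + [[-0.03, 0.02, 0.04], [0.03, -0.02, -0.04], [-0.25, 0.17, 0.33], [-0.09, 0.06, 0.12], [0.01, -0.01, -0.02]] + [[-0.06, 0.07, -0.08], [-0.03, 0.04, -0.04], [-0.01, 0.01, -0.01], [0.03, -0.03, 0.04], [-0.03, 0.03, -0.04]]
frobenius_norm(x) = 1.72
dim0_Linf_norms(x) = [0.81, 0.91, 0.29]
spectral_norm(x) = 1.64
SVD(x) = [[-0.20, 0.12, 0.76], [0.75, -0.12, 0.4], [0.14, 0.93, 0.10], [-0.14, 0.33, -0.35], [-0.59, -0.05, 0.36]] @ diag([1.6400047524787436, 0.4783365729232103, 0.15867745539683567]) @ [[-0.65, -0.75, -0.12], [-0.56, 0.38, 0.74], [-0.51, 0.55, -0.66]]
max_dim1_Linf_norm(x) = 0.91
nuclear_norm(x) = 2.28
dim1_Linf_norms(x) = [0.33, 0.91, 0.41, 0.2, 0.75]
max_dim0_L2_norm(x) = 1.24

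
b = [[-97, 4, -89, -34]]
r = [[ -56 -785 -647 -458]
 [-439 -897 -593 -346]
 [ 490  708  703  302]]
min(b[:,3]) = -34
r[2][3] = 302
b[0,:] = [-97, 4, -89, -34]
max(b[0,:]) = 4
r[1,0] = -439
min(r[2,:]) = 302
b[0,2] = -89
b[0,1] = 4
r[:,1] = [-785, -897, 708]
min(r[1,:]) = -897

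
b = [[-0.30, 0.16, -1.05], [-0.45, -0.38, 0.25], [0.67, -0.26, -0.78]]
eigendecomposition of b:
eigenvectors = [[(0.73+0j), 0.73-0.00j, 0.42+0.00j],[-0.12+0.36j, -0.12-0.36j, (0.88+0j)],[(0.09-0.56j), 0.09+0.56j, (0.23+0j)]]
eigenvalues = [(-0.46+0.88j), (-0.46-0.88j), (-0.53+0j)]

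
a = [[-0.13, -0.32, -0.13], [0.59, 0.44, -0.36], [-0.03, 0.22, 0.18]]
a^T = [[-0.13, 0.59, -0.03], [-0.32, 0.44, 0.22], [-0.13, -0.36, 0.18]]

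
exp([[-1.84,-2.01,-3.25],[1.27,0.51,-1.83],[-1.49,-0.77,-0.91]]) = [[0.04, -0.92, -0.12], [1.97, 0.95, -3.45], [-0.91, 0.07, 1.69]]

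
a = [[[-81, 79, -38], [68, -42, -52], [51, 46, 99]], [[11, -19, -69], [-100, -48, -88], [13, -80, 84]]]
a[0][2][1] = 46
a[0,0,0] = -81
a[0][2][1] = 46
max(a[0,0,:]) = 79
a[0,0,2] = -38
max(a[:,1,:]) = 68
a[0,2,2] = 99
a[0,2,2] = 99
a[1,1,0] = -100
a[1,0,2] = -69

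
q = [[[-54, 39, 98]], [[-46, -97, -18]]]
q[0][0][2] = 98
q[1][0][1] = -97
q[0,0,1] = 39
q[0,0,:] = [-54, 39, 98]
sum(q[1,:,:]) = -161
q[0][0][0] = -54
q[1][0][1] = -97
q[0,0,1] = 39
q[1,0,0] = -46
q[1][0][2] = -18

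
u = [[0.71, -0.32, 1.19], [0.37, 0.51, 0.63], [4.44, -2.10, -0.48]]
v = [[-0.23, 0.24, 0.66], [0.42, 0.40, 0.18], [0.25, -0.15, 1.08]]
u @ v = [[-0.00, -0.14, 1.7], [0.29, 0.20, 1.02], [-2.02, 0.30, 2.03]]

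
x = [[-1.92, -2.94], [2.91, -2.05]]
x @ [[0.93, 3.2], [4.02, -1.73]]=[[-13.6, -1.06], [-5.53, 12.86]]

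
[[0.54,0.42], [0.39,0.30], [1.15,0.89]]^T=[[0.54,0.39,1.15],[0.42,0.30,0.89]]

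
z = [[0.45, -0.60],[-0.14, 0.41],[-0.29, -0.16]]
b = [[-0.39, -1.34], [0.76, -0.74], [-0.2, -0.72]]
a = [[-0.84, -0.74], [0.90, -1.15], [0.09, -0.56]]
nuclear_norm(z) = 1.21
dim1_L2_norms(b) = [1.4, 1.06, 0.75]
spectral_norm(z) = 0.86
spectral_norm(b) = 1.69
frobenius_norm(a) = 1.93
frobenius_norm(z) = 0.93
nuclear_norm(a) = 2.69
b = a + z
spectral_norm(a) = 1.56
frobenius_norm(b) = 1.91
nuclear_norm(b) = 2.57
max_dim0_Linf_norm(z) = 0.6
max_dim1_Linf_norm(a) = 1.15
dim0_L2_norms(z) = [0.55, 0.74]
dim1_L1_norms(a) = [1.58, 2.05, 0.65]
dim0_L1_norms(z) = [0.88, 1.17]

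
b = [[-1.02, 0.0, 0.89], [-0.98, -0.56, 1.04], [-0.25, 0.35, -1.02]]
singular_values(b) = [2.12, 0.91, 0.33]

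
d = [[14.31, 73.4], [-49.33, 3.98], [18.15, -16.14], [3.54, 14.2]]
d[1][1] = 3.98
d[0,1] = 73.4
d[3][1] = 14.2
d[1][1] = 3.98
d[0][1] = 73.4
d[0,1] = 73.4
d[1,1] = 3.98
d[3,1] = 14.2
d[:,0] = [14.31, -49.33, 18.15, 3.54]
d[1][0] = -49.33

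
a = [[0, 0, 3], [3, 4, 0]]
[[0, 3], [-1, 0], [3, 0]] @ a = [[9, 12, 0], [0, 0, -3], [0, 0, 9]]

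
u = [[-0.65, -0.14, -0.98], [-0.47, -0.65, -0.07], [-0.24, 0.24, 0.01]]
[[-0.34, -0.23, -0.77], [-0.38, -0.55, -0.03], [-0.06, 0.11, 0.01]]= u@[[0.5, 0.23, -0.02], [0.23, 0.68, -0.02], [-0.02, -0.02, 0.80]]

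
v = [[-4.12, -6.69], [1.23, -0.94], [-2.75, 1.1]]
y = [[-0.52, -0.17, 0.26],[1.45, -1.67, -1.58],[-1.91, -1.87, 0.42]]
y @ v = [[1.22, 3.92],[-3.68, -9.87],[4.41, 15.00]]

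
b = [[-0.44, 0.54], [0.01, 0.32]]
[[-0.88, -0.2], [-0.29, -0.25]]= b @ [[0.88, -0.49], [-0.92, -0.77]]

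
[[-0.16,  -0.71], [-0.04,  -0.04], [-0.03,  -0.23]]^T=[[-0.16,-0.04,-0.03], [-0.71,-0.04,-0.23]]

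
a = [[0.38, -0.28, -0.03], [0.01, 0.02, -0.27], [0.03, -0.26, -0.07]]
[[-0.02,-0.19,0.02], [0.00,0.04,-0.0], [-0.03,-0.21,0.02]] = a @[[0.01,  0.1,  -0.01],[0.1,  0.83,  -0.07],[-0.01,  -0.07,  0.01]]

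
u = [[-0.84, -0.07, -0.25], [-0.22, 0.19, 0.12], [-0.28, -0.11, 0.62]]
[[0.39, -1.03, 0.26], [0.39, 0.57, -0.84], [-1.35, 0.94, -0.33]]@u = [[-0.17, -0.25, -0.06], [-0.22, 0.17, -0.55], [1.02, 0.31, 0.25]]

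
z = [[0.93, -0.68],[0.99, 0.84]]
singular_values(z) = [1.38, 1.06]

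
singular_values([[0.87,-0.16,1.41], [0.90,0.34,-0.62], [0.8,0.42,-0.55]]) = [1.69, 1.53, 0.08]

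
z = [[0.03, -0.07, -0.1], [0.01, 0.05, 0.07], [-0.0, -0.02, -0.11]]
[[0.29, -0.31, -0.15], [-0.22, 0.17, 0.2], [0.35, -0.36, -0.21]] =z @ [[-0.59, -1.56, 2.94],  [0.23, -1.22, 1.03],  [-3.23, 3.51, 1.69]]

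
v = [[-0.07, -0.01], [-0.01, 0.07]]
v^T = [[-0.07, -0.01],[-0.01, 0.07]]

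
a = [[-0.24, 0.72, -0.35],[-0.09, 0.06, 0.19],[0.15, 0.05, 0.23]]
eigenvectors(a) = [[(-0.9+0j),  -0.90-0.00j,  (0.21+0j)], [(-0.05-0.32j),  (-0.05+0.32j),  (0.55+0j)], [(0.18+0.22j),  0.18-0.22j,  0.81+0.00j]]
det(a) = 0.04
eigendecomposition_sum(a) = [[-0.12+0.14j, (0.34+0.11j), (-0.2-0.11j)], [(-0.06-0.04j), (-0.02+0.13j), (0.03-0.08j)], [(0.06+0j), -0.04-0.10j, (0.01+0.07j)]] + [[-0.12-0.14j, 0.34-0.11j, (-0.2+0.11j)],[-0.06+0.04j, (-0.02-0.13j), (0.03+0.08j)],[0.06-0.00j, -0.04+0.10j, 0.01-0.07j]] + [[0.01-0.00j, 0.04+0.00j, 0.05-0.00j], [(0.02-0j), (0.09+0j), (0.14-0j)], [0.03-0.00j, 0.14+0.00j, (0.2-0j)]]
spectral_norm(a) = 0.84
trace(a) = 0.05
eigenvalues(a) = [(-0.13+0.34j), (-0.13-0.34j), (0.3+0j)]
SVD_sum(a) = [[-0.25, 0.70, -0.37], [0.0, -0.01, 0.00], [0.03, -0.09, 0.05]] + [[0.0, 0.02, 0.03], [0.02, 0.09, 0.15], [0.03, 0.12, 0.21]] + [[0.01, 0.00, -0.00], [-0.12, -0.02, 0.03], [0.09, 0.02, -0.02]]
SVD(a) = [[-0.99, 0.11, -0.07], [0.01, 0.60, 0.80], [0.13, 0.8, -0.59]] @ diag([0.8419171489218605, 0.3031187666372083, 0.15327924733512685]) @ [[0.3, -0.84, 0.45],[0.13, 0.50, 0.85],[-0.94, -0.20, 0.26]]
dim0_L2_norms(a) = [0.3, 0.72, 0.46]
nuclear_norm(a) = 1.30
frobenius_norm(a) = 0.91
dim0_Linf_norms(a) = [0.24, 0.72, 0.35]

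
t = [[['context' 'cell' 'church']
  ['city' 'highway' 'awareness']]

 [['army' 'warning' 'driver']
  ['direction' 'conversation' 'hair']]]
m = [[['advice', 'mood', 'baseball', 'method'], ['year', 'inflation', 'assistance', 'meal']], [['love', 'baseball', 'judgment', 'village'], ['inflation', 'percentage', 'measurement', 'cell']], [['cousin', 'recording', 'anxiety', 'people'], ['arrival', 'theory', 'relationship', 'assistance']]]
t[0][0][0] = 'context'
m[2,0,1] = 'recording'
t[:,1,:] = [['city', 'highway', 'awareness'], ['direction', 'conversation', 'hair']]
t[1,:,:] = [['army', 'warning', 'driver'], ['direction', 'conversation', 'hair']]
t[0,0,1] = 'cell'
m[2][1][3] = 'assistance'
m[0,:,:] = [['advice', 'mood', 'baseball', 'method'], ['year', 'inflation', 'assistance', 'meal']]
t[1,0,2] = 'driver'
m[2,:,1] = ['recording', 'theory']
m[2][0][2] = 'anxiety'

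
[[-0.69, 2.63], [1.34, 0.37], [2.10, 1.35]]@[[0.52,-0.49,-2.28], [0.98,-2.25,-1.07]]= [[2.22, -5.58, -1.24], [1.06, -1.49, -3.45], [2.42, -4.07, -6.23]]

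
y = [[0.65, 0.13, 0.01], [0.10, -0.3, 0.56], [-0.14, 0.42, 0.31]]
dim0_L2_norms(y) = [0.67, 0.53, 0.64]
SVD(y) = [[-0.85, 0.47, 0.24], [-0.52, -0.81, -0.28], [0.06, -0.36, 0.93]] @ diag([0.6791756142424197, 0.6406247901561706, 0.522991743009194]) @ [[-0.91, 0.11, -0.41], [0.42, 0.24, -0.87], [-0.0, 0.97, 0.26]]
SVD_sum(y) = [[0.52,  -0.06,  0.24], [0.32,  -0.04,  0.15], [-0.04,  0.00,  -0.02]] + [[0.13, 0.07, -0.26], [-0.22, -0.12, 0.45], [-0.10, -0.05, 0.20]] + [[-0.0, 0.12, 0.03], [0.0, -0.14, -0.04], [-0.00, 0.47, 0.13]]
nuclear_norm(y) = 1.84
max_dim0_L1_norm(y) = 0.89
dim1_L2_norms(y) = [0.66, 0.64, 0.54]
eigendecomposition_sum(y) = [[(-0.01+0j), (0.04+0j), (-0.03+0j)], [(0.07-0j), -0.44-0.00j, (0.28-0j)], [-0.03+0.00j, 0.21+0.00j, -0.13+0.00j]] + [[0.33-0.16j,0.04-0.17j,(0.02-0.31j)], [0.02+0.18j,(0.07+0.05j),0.14+0.07j], [(-0.05+0.33j),(0.1+0.12j),(0.22+0.18j)]] + [[0.33+0.16j, 0.04+0.17j, (0.02+0.31j)], [0.02-0.18j, 0.07-0.05j, 0.14-0.07j], [(-0.05-0.33j), 0.10-0.12j, 0.22-0.18j]]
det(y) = -0.23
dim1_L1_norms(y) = [0.79, 0.96, 0.87]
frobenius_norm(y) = 1.07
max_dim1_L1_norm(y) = 0.96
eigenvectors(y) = [[0.09+0.00j, (-0.69+0j), (-0.69-0j)], [(-0.9+0j), (0.12-0.32j), (0.12+0.32j)], [0.44+0.00j, 0.37-0.51j, (0.37+0.51j)]]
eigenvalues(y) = [(-0.58+0j), (0.62+0.07j), (0.62-0.07j)]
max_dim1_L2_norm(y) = 0.66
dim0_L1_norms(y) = [0.89, 0.85, 0.88]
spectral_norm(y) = 0.68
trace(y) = 0.66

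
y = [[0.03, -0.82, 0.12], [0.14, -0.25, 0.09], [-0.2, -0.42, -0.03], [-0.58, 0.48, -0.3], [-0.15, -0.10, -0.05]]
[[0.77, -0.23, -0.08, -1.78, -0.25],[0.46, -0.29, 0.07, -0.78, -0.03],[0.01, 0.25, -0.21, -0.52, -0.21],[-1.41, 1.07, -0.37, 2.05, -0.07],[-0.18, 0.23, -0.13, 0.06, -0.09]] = y@[[-0.44, -1.12, 0.37, -1.44, 0.32], [-0.19, 0.04, 0.25, 1.99, 0.34], [5.24, -1.33, 0.91, -0.88, 0.15]]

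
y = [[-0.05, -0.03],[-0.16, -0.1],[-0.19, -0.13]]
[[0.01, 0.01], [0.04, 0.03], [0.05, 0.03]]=y @ [[-0.3,  -0.21], [0.08,  0.06]]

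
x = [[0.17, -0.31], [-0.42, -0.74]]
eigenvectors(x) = [[0.93, 0.29], [-0.38, 0.96]]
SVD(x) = [[0.24, 0.97], [0.97, -0.24]] @ diag([0.8735680287975953, 0.2930510178495953]) @ [[-0.42, -0.91],  [0.91, -0.42]]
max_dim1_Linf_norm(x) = 0.74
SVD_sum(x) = [[-0.09, -0.19],  [-0.36, -0.77]] + [[0.26, -0.12], [-0.06, 0.03]]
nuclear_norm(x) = 1.17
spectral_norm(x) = 0.87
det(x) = -0.26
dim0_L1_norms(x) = [0.59, 1.05]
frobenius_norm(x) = 0.92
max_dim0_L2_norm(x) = 0.8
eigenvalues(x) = [0.3, -0.87]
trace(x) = -0.57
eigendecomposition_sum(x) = [[0.26, -0.08], [-0.11, 0.03]] + [[-0.09, -0.23], [-0.31, -0.77]]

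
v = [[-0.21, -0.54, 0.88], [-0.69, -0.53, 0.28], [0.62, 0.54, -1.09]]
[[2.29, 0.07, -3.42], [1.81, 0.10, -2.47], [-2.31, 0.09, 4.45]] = v @ [[0.24, 0.27, 1.22], [-3.43, -0.68, 1.74], [0.56, -0.27, -2.53]]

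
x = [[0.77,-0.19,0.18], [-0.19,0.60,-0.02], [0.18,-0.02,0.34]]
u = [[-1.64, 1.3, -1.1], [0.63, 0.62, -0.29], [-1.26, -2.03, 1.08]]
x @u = [[-1.61, 0.52, -0.60], [0.71, 0.17, 0.01], [-0.74, -0.47, 0.18]]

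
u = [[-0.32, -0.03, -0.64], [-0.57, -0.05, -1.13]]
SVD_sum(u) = [[-0.32, -0.03, -0.64], [-0.57, -0.05, -1.13]] + [[0.00, -0.0, -0.0], [-0.0, 0.00, 0.00]]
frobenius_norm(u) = 1.46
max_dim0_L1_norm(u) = 1.77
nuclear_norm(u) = 1.46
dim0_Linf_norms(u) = [0.57, 0.05, 1.13]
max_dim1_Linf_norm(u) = 1.13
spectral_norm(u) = 1.46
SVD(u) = [[-0.49, -0.87], [-0.87, 0.49]] @ diag([1.4550576919173224, 0.0026670568486344298]) @ [[0.45, 0.04, 0.89], [-0.75, 0.56, 0.35]]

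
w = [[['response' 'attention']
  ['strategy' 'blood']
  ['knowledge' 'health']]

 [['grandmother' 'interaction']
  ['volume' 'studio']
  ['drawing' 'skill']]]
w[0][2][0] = 'knowledge'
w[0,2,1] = 'health'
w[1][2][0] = 'drawing'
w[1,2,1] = 'skill'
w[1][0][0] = 'grandmother'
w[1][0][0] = 'grandmother'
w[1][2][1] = 'skill'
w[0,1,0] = 'strategy'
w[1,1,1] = 'studio'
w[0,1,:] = ['strategy', 'blood']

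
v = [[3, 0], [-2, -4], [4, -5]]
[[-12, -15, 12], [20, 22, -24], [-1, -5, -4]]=v @ [[-4, -5, 4], [-3, -3, 4]]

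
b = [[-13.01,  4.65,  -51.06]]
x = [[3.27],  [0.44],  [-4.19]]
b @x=[[173.44]]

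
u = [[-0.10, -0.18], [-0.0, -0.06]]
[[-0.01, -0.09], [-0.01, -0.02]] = u @ [[-0.12, 0.44], [0.11, 0.26]]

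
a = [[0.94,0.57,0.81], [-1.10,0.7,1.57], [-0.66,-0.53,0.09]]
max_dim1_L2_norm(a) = 2.04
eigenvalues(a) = [(0.6+1.34j), (0.6-1.34j), (0.53+0j)]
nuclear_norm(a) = 3.96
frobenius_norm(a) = 2.60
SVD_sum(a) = [[-0.2, 0.17, 0.38],[-0.89, 0.74, 1.66],[-0.07, 0.06, 0.14]] + [[1.1, 0.55, 0.34], [-0.19, -0.10, -0.06], [-0.67, -0.33, -0.21]] + [[0.05, -0.15, 0.09], [-0.02, 0.06, -0.03], [0.08, -0.26, 0.16]]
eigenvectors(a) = [[(0.14-0.41j), 0.14+0.41j, 0.41+0.00j], [0.81+0.00j, (0.81-0j), -0.83+0.00j], [(0.05+0.4j), (0.05-0.4j), 0.38+0.00j]]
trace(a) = 1.73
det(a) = 1.15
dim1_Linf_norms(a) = [0.94, 1.57, 0.66]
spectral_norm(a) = 2.09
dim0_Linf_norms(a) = [1.1, 0.7, 1.57]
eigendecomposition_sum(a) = [[(0.36+0.31j), 0.31-0.06j, 0.29-0.47j],[-0.32+0.82j, 0.30+0.51j, 1.01+0.23j],[-0.43-0.12j, -0.24+0.18j, (-0.06+0.52j)]] + [[(0.36-0.31j), 0.31+0.06j, 0.29+0.47j], [-0.32-0.82j, 0.30-0.51j, 1.01-0.23j], [-0.43+0.12j, -0.24-0.18j, -0.06-0.52j]] + [[(0.22+0j),(-0.05-0j),(0.22+0j)], [(-0.45-0j),(0.1+0j),-0.45-0.00j], [0.20+0.00j,(-0.05-0j),(0.21+0j)]]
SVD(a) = [[0.22, -0.85, 0.49], [0.97, 0.15, -0.18], [0.08, 0.51, 0.85]] @ diag([2.085957441064275, 1.5059952705168322, 0.36723262280129276]) @ [[-0.44,0.37,0.82],  [-0.86,-0.43,-0.27],  [0.26,-0.82,0.50]]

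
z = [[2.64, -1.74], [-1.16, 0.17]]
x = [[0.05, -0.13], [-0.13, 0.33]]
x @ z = [[0.28,-0.11], [-0.73,0.28]]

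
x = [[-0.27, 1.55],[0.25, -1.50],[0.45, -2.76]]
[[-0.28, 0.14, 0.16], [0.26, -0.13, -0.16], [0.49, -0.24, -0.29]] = x @ [[0.16, -0.1, 0.03], [-0.15, 0.07, 0.11]]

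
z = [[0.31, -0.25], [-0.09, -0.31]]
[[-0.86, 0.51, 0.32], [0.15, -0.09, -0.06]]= z@ [[-2.57, 1.52, 0.96], [0.25, -0.15, -0.09]]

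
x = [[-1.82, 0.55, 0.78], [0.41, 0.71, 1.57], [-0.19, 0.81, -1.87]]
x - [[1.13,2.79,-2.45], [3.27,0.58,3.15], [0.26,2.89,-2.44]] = [[-2.95, -2.24, 3.23], [-2.86, 0.13, -1.58], [-0.45, -2.08, 0.57]]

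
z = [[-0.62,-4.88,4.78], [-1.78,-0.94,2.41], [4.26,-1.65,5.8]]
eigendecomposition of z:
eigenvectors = [[0.42, -0.83, -0.29], [0.16, -0.51, 0.74], [0.89, 0.25, 0.61]]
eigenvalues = [7.52, -5.04, 1.75]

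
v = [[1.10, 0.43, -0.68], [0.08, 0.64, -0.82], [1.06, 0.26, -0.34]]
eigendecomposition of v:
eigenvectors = [[0.22-0.52j, (0.22+0.52j), -0.02+0.00j], [0.61+0.00j, 0.61-0.00j, -0.83+0.00j], [0.01-0.56j, (0.01+0.56j), (-0.56+0j)]]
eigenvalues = [(0.66+0.68j), (0.66-0.68j), (0.09+0j)]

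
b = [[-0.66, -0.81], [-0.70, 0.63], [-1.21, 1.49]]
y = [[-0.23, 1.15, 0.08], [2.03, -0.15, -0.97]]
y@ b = [[-0.75, 1.03], [-0.06, -3.18]]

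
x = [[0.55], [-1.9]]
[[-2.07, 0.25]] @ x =[[-1.61]]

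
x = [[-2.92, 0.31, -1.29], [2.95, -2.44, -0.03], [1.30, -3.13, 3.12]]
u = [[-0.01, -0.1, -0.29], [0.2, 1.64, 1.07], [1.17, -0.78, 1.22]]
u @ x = [[-0.64, 1.15, -0.89], [5.64, -7.29, 3.03], [-4.13, -1.55, 2.32]]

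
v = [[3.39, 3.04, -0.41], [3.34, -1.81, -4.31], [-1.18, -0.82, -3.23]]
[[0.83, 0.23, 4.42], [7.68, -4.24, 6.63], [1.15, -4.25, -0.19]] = v @ [[1.10, 0.28, 1.38], [-1.02, -0.07, -0.14], [-0.5, 1.23, -0.41]]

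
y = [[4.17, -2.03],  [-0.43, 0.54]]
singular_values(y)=[4.68, 0.29]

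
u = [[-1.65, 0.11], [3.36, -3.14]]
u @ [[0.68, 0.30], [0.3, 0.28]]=[[-1.09,-0.46], [1.34,0.13]]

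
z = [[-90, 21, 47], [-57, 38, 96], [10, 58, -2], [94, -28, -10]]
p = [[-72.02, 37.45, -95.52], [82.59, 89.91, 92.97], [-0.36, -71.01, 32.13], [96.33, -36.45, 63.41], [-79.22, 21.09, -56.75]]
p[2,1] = -71.01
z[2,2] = -2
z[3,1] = -28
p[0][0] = -72.02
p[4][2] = -56.75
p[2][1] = -71.01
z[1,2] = 96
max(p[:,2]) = 92.97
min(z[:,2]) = -10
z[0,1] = 21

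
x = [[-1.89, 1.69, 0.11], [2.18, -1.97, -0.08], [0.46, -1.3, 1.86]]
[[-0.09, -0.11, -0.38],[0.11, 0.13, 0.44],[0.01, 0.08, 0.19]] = x@[[-0.19, 0.2, 0.03], [-0.26, 0.15, -0.19], [-0.13, 0.1, -0.04]]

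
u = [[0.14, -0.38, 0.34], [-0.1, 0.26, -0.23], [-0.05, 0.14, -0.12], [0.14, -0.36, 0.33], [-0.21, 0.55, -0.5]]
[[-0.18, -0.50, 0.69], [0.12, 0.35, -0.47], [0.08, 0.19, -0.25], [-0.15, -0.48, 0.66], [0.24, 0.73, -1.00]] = u @ [[2.14,-1.76,-0.33], [2.62,1.61,-1.16], [1.51,1.05,0.86]]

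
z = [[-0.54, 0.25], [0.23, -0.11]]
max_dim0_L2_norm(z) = 0.59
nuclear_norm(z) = 0.65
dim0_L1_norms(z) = [0.77, 0.36]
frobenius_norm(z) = 0.65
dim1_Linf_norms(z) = [0.54, 0.23]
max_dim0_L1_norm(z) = 0.77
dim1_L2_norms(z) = [0.6, 0.25]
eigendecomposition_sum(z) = [[-0.54, 0.25], [0.23, -0.11]] + [[-0.0, -0.0], [-0.00, -0.0]]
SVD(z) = [[-0.92, 0.39], [0.39, 0.92]] @ diag([0.6473726794721426, 0.0029349400434217094]) @ [[0.91, -0.42],  [-0.42, -0.91]]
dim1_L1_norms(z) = [0.79, 0.34]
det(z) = 0.00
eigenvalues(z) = [-0.65, -0.0]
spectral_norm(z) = 0.65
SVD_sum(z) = [[-0.54, 0.25], [0.23, -0.11]] + [[-0.00, -0.00], [-0.0, -0.00]]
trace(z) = -0.65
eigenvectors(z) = [[-0.92, -0.42], [0.39, -0.91]]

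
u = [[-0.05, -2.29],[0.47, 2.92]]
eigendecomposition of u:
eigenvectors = [[-0.98,  0.67], [0.18,  -0.74]]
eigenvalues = [0.37, 2.5]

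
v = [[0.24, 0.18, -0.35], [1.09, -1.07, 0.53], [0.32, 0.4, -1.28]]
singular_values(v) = [1.78, 1.25, 0.13]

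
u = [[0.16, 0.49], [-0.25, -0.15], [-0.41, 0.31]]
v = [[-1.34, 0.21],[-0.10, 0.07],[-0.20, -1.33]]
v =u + [[-1.50, -0.28], [0.15, 0.22], [0.21, -1.64]]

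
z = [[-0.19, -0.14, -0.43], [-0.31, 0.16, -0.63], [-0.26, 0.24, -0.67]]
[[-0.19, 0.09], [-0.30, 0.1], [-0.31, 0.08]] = z@[[0.25, -0.25], [-0.04, -0.11], [0.35, -0.06]]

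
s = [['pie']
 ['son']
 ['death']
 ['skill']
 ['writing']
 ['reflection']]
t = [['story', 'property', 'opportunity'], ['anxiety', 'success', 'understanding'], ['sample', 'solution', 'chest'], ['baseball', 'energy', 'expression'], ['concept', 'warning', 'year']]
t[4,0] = 'concept'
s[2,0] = 'death'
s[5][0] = 'reflection'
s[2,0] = 'death'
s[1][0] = 'son'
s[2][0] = 'death'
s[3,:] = ['skill']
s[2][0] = 'death'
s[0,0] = 'pie'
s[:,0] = ['pie', 'son', 'death', 'skill', 'writing', 'reflection']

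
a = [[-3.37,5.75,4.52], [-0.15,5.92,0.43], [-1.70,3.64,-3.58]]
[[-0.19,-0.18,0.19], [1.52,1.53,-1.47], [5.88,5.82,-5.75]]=a@[[-0.73, -0.72, 0.72], [0.31, 0.31, -0.3], [-0.98, -0.97, 0.96]]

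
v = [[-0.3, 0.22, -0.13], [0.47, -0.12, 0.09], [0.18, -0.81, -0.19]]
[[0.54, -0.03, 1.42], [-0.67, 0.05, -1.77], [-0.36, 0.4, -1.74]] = v@[[-1.15, 0.16, -3.19], [0.39, -0.31, 1.63], [-0.87, -0.65, -0.81]]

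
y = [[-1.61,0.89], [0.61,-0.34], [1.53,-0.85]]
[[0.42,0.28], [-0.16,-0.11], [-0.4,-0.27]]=y @ [[-0.01, -0.01], [0.45, 0.30]]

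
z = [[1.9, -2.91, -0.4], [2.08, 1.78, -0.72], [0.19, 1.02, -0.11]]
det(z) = 0.042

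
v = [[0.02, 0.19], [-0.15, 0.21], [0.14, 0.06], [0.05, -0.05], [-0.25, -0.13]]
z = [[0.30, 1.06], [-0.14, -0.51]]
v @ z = [[-0.02, -0.08],[-0.07, -0.27],[0.03, 0.12],[0.02, 0.08],[-0.06, -0.2]]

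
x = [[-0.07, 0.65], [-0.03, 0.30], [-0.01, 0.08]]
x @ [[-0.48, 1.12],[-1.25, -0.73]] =[[-0.78, -0.55], [-0.36, -0.25], [-0.10, -0.07]]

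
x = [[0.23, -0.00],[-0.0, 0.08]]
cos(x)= [[0.97, 0.00], [0.0, 1.0]]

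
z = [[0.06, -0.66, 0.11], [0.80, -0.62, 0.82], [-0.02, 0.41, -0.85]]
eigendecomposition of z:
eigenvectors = [[(0.69+0j), (0.69-0j), -0.37+0.00j], [0.17-0.64j, (0.17+0.64j), -0.57+0.00j], [-0.13-0.26j, -0.13+0.26j, (0.73+0j)]]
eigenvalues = [(-0.13+0.57j), (-0.13-0.57j), (-1.16+0j)]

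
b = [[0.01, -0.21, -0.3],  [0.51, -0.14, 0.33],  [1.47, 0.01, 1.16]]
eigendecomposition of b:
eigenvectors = [[0.36-0.25j, 0.36+0.25j, -0.37+0.00j], [-0.19-0.07j, -0.19+0.07j, (-0.81+0j)], [(-0.88+0j), (-0.88-0j), 0.45+0.00j]]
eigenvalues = [(0.56+0.42j), (0.56-0.42j), (-0.09+0j)]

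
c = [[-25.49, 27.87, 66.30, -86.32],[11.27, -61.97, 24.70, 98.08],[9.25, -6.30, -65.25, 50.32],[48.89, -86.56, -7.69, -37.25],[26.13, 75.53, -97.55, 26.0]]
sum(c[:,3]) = 50.830000000000005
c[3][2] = -7.69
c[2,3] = 50.32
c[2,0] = 9.25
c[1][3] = 98.08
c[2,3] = 50.32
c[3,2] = -7.69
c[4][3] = 26.0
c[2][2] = -65.25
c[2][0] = 9.25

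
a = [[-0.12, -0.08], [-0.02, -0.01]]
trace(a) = -0.13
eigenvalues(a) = [-0.13, 0.0]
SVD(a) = [[-0.99, -0.15], [-0.15, 0.99]] @ diag([0.14591944905297427, 0.0027412384202107633]) @ [[0.83, 0.55], [-0.55, 0.83]]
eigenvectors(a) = [[-0.99, 0.55],  [-0.16, -0.84]]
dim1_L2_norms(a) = [0.14, 0.02]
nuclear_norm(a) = 0.15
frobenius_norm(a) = 0.15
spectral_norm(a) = 0.15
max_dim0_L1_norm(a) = 0.14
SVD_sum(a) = [[-0.12, -0.08],[-0.02, -0.01]] + [[0.0, -0.0], [-0.00, 0.00]]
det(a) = -0.00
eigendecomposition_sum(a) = [[-0.12, -0.08], [-0.02, -0.01]] + [[0.0, -0.00], [-0.00, 0.00]]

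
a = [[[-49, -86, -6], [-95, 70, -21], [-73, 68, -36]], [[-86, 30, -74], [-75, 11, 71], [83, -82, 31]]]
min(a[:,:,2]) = -74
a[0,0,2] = -6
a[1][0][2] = -74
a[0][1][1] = 70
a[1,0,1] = 30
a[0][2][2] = -36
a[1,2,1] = -82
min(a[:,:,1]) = -86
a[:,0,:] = [[-49, -86, -6], [-86, 30, -74]]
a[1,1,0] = -75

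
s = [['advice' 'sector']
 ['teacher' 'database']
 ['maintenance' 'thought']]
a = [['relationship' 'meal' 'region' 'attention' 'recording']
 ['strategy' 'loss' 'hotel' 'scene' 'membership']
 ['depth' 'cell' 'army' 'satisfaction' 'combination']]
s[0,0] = 'advice'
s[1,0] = 'teacher'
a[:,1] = ['meal', 'loss', 'cell']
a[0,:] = ['relationship', 'meal', 'region', 'attention', 'recording']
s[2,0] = 'maintenance'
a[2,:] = ['depth', 'cell', 'army', 'satisfaction', 'combination']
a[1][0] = 'strategy'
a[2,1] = 'cell'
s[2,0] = 'maintenance'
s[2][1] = 'thought'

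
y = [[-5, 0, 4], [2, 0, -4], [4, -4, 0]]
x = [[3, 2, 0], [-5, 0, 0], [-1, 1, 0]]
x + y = [[-2, 2, 4], [-3, 0, -4], [3, -3, 0]]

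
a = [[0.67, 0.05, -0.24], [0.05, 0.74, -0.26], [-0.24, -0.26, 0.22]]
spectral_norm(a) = 0.94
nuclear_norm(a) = 1.63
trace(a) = 1.63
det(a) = 0.03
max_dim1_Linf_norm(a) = 0.74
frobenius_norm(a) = 1.14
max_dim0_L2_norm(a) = 0.79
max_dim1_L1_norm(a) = 1.05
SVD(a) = [[-0.53, 0.78, 0.32], [-0.72, -0.62, 0.31], [0.44, -0.06, 0.90]] @ diag([0.9358895482871833, 0.6499711331791558, 0.04413931853366075]) @ [[-0.53,-0.72,0.44], [0.78,-0.62,-0.06], [0.32,0.31,0.90]]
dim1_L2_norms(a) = [0.71, 0.79, 0.42]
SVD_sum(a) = [[0.27,0.36,-0.22], [0.36,0.49,-0.3], [-0.22,-0.3,0.18]] + [[0.40, -0.31, -0.03],  [-0.31, 0.25, 0.03],  [-0.03, 0.03, 0.00]] + [[0.00, 0.00, 0.01],[0.0, 0.0, 0.01],[0.01, 0.01, 0.04]]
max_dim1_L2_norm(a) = 0.79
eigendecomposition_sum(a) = [[0.00, 0.00, 0.01], [0.0, 0.00, 0.01], [0.01, 0.01, 0.04]] + [[0.40, -0.31, -0.03], [-0.31, 0.25, 0.03], [-0.03, 0.03, 0.00]] + [[0.27, 0.36, -0.22], [0.36, 0.49, -0.3], [-0.22, -0.3, 0.18]]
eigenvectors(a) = [[0.32, -0.78, 0.53],[0.31, 0.62, 0.72],[0.9, 0.06, -0.44]]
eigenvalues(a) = [0.04, 0.65, 0.94]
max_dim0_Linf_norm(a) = 0.74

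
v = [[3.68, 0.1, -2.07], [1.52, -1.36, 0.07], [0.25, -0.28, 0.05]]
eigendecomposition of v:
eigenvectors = [[-0.96, 0.06, 0.41], [-0.29, 0.98, 0.5], [-0.04, 0.2, 0.76]]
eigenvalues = [3.62, -1.25, 0.0]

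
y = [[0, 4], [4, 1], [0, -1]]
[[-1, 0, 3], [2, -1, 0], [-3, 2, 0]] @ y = [[0, -7], [-4, 7], [8, -10]]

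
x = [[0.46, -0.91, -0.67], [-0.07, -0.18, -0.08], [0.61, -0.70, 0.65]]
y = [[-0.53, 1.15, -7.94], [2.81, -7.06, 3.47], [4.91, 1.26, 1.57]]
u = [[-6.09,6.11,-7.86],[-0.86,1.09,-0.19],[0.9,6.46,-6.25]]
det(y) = -280.64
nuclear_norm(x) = 2.47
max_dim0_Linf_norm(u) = 7.86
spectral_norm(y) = 10.39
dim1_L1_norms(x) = [2.04, 0.33, 1.96]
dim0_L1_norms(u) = [7.85, 13.66, 14.3]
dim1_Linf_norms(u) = [7.86, 1.09, 6.46]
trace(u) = -11.25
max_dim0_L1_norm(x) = 1.79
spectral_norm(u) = 14.06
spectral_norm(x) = 1.38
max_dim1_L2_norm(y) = 8.35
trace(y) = -6.02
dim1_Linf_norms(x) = [0.91, 0.18, 0.7]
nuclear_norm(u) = 19.49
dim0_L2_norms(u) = [6.22, 8.96, 10.04]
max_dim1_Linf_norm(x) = 0.91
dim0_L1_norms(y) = [8.25, 9.47, 12.98]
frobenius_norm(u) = 14.82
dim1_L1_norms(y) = [9.62, 13.34, 7.74]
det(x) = -0.18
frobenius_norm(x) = 1.68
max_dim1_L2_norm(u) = 11.67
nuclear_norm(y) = 20.81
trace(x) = 0.93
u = x @ y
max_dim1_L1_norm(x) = 2.04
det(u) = 51.50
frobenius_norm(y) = 12.75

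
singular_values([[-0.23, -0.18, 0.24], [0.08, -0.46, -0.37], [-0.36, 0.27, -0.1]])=[0.65, 0.39, 0.37]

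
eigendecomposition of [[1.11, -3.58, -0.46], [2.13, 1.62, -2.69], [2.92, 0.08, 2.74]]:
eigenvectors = [[-0.65+0.00j, (-0.65-0j), 0.42+0.00j], [(-0.12+0.6j), -0.12-0.60j, (-0.46+0j)], [0.24+0.39j, 0.24-0.39j, 0.78+0.00j]]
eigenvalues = [(0.61+3.59j), (0.61-3.59j), (4.24+0j)]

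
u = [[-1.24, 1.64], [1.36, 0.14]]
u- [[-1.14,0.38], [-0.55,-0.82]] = [[-0.1, 1.26],[1.91, 0.96]]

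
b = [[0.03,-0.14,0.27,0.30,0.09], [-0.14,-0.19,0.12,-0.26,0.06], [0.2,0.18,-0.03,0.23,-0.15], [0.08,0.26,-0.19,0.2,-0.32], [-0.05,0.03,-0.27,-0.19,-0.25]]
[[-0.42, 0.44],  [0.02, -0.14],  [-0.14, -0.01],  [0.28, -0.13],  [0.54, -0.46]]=b @[[-1.10,-0.74], [-0.14,0.11], [-1.23,0.15], [-0.07,1.16], [-0.58,0.96]]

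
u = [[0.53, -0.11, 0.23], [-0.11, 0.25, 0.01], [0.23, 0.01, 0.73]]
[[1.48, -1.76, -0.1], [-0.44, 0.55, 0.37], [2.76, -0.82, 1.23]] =u@[[0.98, -3.08, -0.80], [-1.46, 0.84, 1.04], [3.49, -0.16, 1.92]]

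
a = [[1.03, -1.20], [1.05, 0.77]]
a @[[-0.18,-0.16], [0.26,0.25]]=[[-0.5, -0.46], [0.01, 0.02]]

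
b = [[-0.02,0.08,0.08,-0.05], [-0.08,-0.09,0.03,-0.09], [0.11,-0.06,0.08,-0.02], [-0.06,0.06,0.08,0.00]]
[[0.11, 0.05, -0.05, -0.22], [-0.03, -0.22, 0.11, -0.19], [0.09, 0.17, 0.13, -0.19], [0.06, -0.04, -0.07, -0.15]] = b @ [[0.51, 1.87, 0.37, -0.02], [0.53, 0.86, -1.03, 0.09], [0.78, 0.26, 0.2, -1.97], [-0.38, 0.03, -0.49, 1.4]]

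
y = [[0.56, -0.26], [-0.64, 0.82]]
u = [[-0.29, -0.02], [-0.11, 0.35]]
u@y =[[-0.15, 0.06],[-0.29, 0.32]]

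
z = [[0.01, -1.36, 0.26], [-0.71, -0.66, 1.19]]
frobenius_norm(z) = 2.07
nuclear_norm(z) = 2.79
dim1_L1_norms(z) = [1.63, 2.56]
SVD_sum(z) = [[-0.35, -0.88, 0.69], [-0.41, -1.06, 0.83]] + [[0.36,-0.48,-0.43], [-0.30,0.4,0.36]]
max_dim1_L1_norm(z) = 2.56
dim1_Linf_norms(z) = [1.36, 1.19]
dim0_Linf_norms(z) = [0.71, 1.36, 1.19]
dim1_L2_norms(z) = [1.38, 1.53]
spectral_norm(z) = 1.83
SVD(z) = [[-0.64, -0.77], [-0.77, 0.64]] @ diag([1.8320252743204228, 0.9574880648087364]) @ [[0.29, 0.75, -0.59], [-0.48, 0.65, 0.59]]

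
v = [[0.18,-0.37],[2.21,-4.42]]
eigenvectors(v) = [[0.89, 0.08],[0.45, 1.0]]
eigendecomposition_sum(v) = [[-0.01, 0.0],[-0.00, 0.0]] + [[0.19, -0.37],[2.21, -4.42]]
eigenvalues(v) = [-0.01, -4.23]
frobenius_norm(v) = 4.96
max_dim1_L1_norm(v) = 6.63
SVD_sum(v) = [[0.18, -0.37], [2.21, -4.42]] + [[-0.0,-0.00], [0.00,0.0]]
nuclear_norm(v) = 4.96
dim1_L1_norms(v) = [0.55, 6.63]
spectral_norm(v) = 4.96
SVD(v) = [[-0.08, -1.0], [-1.00, 0.08]] @ diag([4.958808338470375, 0.004456715906631779]) @ [[-0.45, 0.89], [0.89, 0.45]]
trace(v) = -4.24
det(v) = 0.02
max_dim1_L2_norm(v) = 4.94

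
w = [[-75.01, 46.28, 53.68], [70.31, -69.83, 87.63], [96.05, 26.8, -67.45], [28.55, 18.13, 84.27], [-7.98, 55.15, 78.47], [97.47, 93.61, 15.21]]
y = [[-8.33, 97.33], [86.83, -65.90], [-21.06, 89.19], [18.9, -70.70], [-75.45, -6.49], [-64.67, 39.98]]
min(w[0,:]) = -75.01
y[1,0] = 86.83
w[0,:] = [-75.01, 46.28, 53.68]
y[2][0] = -21.06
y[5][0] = -64.67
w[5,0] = 97.47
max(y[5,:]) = 39.98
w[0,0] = -75.01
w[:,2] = [53.68, 87.63, -67.45, 84.27, 78.47, 15.21]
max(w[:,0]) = 97.47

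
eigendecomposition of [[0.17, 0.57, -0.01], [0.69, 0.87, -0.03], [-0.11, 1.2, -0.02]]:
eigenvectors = [[-0.37,-0.21,0.04],[-0.68,0.11,0.01],[-0.63,-0.97,1.00]]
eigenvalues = [1.21, -0.18, -0.02]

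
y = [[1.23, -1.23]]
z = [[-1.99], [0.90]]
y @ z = [[-3.55]]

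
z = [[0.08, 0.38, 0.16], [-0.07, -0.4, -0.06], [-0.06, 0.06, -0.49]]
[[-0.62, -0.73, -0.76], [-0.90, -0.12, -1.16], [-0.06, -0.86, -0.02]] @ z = [[0.05, 0.01, 0.32], [0.01, -0.36, 0.43], [0.06, 0.32, 0.05]]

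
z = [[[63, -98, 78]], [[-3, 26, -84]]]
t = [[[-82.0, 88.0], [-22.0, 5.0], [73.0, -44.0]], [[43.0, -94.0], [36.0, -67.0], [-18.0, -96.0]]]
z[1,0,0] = -3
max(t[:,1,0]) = 36.0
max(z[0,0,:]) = 78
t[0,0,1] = 88.0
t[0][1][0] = -22.0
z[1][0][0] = -3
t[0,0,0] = -82.0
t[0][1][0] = -22.0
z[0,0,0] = 63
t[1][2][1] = -96.0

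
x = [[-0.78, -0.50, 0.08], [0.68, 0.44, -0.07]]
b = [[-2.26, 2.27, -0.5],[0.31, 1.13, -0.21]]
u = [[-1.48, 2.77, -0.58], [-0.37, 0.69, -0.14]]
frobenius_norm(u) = 3.29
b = x + u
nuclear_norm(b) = 4.31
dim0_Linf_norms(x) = [0.78, 0.5, 0.08]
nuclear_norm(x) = 1.24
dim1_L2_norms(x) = [0.93, 0.81]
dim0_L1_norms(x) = [1.46, 0.94, 0.15]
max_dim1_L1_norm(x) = 1.36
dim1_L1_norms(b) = [5.03, 1.65]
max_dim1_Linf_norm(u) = 2.77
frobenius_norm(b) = 3.45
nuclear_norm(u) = 3.30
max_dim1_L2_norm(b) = 3.24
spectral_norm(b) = 3.30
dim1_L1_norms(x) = [1.36, 1.19]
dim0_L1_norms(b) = [2.57, 3.4, 0.71]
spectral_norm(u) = 3.29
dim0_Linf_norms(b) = [2.26, 2.27, 0.5]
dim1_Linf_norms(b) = [2.27, 1.13]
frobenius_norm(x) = 1.24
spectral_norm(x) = 1.24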